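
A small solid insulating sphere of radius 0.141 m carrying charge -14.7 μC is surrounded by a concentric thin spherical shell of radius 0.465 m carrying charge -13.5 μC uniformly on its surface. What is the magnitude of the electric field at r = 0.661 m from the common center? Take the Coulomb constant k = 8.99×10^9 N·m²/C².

|E| = 5.80×10^5 V/m

Symmetry ⇒ E = E(r) r̂. Gaussian sphere of radius r = 0.661 m (r > 0.465 m, enclosing both).
Q_enc = (-14.7 μC) + (-13.5 μC) = -2.82e-5 C.
Applying ∮E·dA = Q_enc/ε₀ with Φ = E(4πr²):
E = k|Q_enc|/r² = (8.99×10^9)(2.82×10^-5)/(0.661)² = 5.80e5 N/C.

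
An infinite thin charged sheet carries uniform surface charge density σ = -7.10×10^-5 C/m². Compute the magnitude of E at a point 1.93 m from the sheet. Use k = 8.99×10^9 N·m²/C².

The symmetry is planar: E is normal to the sheet and the same magnitude on both sides. Take a pillbox straddling the sheet with end-cap area A.
Only the two end caps contribute flux: Φ = 2EA. With Q_enc = σA, Gauss's law gives E = |σ|/(2ε₀).
E = 2πk|σ| = 2π(8.99×10^9)(7.10×10^-5) = 4.01e6 N/C.

|E| ≈ 4.01×10^6 N/C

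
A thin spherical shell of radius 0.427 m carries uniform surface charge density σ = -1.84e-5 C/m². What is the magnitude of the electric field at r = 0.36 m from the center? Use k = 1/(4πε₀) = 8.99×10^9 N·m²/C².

|E| = 0 N/C

Take a concentric spherical Gaussian surface of radius r = 0.36 m (inside the shell, r < 0.427 m).
No charge lies within this surface, so Q_enc = 0 and Gauss's law gives E·4πr² = 0 ⇒ E = 0.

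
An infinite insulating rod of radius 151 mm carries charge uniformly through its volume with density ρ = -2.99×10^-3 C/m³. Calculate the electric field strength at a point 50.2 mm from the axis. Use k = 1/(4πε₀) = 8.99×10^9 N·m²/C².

E ≈ 8.48×10^6 V/m

Choose a coaxial cylinder of radius r = 50.2 mm (arbitrary length L) as the Gaussian surface (r < R).
Charge inside radius r per length L is ρ·πr²·L, so λ_enc = ρπr² = -2.367e-5 C/m.
Since E is radial and uniform over the curved surface, Φ = E·2πrL = Q_enc/ε₀ = λ_enc L/ε₀.
E = 2k|λ_enc|/r = 2(8.99×10^9)(2.367×10^-5)/(0.0502) = 8.48×10^6 N/C.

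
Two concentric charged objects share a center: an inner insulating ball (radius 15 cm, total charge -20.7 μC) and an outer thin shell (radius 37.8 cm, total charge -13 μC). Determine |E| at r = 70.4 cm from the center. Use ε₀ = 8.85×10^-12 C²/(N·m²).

By spherical symmetry E is radial; choose a Gaussian sphere of radius r = 70.4 cm (r > 37.8 cm, enclosing both).
Q_enc = (-20.7 μC) + (-13 μC) = -3.37×10^-5 C.
By Gauss's law, ∮E·dA = E·4πr² = Q_enc/ε₀.
E = |Q_enc|/(4πε₀r²) = (3.37e-5)/(4π·8.85×10^-12·(0.704)²) = 6.11×10^5 N/C.

|E| ≈ 6.11×10^5 V/m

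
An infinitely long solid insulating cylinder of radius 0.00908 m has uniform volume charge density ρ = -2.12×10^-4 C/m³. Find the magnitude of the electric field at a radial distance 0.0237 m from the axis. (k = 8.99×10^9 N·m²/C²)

Choose a coaxial cylinder of radius r = 0.0237 m (arbitrary length L) as the Gaussian surface (r > 0.00908 m, full cross-section enclosed).
λ_enc = ρ·πR² = (-2.12e-4)π(0.00908)² = -5.491×10^-8 C/m.
Applying ∮E·dA = Q_enc/ε₀ with the end caps contributing no flux:
E = 2k|λ_enc|/r = 2(8.99×10^9)(5.491e-8)/(0.0237) = 4.17×10^4 N/C.

|E| = 4.17×10^4 V/m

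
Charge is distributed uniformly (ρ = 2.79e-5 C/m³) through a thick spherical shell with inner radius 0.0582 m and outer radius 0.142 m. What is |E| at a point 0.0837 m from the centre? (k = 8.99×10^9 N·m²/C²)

By spherical symmetry E is radial; choose a Gaussian sphere of radius r = 0.0837 m (within the shell material, 0.0582 m < r < 0.142 m).
Enclosed charge is the volume from a to r: Q_enc = (4π/3)ρ(r³ − a³) = 4.549×10^-8 C.
By Gauss's law, ∮E·dA = E·4πr² = Q_enc/ε₀.
E = k|Q_enc|/r² = (8.99×10^9)(4.549×10^-8)/(0.0837)² = 5.84×10^4 N/C.

E = 5.84e4 N/C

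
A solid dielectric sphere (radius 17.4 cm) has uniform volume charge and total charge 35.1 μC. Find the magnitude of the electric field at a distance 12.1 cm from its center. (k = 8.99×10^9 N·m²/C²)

Symmetry ⇒ E = E(r) r̂. Gaussian sphere of radius r = 12.1 cm (r < R).
Only the charge within r is enclosed: Q_enc = Q·(r/R)³ = (35.1 μC)·(12.1 cm/17.4 cm)³ = 1.18×10^-5 C.
Applying ∮E·dA = Q_enc/ε₀ with Φ = E(4πr²):
E = k|Q_enc|/r² = (8.99×10^9)(1.18×10^-5)/(0.121)² = 7.25e6 N/C.

|E| = 7.25e6 V/m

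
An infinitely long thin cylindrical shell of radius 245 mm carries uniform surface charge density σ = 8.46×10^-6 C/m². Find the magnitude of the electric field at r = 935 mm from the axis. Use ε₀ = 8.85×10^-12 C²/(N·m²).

|E| ≈ 2.50×10^5 N/C

By cylindrical symmetry E is radial; use a coaxial Gaussian cylinder of radius 935 mm and length L (r > 245 mm).
The whole shell is enclosed: λ_enc = σ·2πR = (8.46×10^-6)·2π·(0.245) = 1.302e-5 C/m.
Gauss's law: E·2πrL = λ_enc L/ε₀.
E = |λ_enc|/(2πε₀r) = (1.302×10^-5)/(2π·8.85×10^-12·0.935) = 2.50×10^5 N/C.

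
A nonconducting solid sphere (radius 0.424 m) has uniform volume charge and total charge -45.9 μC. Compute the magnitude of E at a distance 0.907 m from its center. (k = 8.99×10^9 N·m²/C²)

E = 5.02×10^5 V/m

Take a concentric spherical Gaussian surface of radius r = 0.907 m (r > R, so the entire charge is enclosed).
Q_enc = -45.9 μC = -4.59×10^-5 C.
Gauss's law: E·4πr² = Q_enc/ε₀.
E = k|Q_enc|/r² = (8.99×10^9)(4.59×10^-5)/(0.907)² = 5.02×10^5 N/C.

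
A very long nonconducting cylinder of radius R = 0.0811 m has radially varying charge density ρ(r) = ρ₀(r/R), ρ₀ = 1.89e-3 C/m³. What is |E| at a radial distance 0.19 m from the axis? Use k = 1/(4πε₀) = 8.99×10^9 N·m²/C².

2.46×10^6 N/C

By cylindrical symmetry E is radial; use a coaxial Gaussian cylinder of radius 0.19 m and length L (r > R, full charge per length enclosed).
λ_enc = 2π ∫₀^R ρ₀(r'/R)^1 r' dr' = 2πρ₀R²/3 = 2.604e-5 C/m.
Gauss's law: E·2πrL = λ_enc L/ε₀.
E = 2k|λ_enc|/r = 2(8.99×10^9)(2.604e-5)/(0.19) = 2.46e6 N/C.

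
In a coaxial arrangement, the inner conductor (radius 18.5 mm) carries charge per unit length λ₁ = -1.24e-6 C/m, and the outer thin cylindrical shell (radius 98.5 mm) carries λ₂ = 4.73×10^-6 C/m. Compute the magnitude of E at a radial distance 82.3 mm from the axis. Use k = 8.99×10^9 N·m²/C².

E ≈ 2.71e5 N/C

By cylindrical symmetry E is radial; use a coaxial Gaussian cylinder of radius 82.3 mm and length L (between the conductors, 18.5 mm < r < 98.5 mm).
The shell at 98.5 mm lies outside the Gaussian surface, so λ_enc = λ₁ = -1.24×10^-6 C/m.
Applying ∮E·dA = Q_enc/ε₀ with the end caps contributing no flux:
E = 2k|λ_enc|/r = 2(8.99×10^9)(1.24×10^-6)/(0.0823) = 2.71e5 N/C.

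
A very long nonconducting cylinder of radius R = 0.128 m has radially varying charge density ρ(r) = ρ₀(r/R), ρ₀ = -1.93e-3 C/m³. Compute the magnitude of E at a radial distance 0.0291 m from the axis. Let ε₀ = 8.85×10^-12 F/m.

E = 4.81e5 V/m

Choose a coaxial cylinder of radius r = 0.0291 m (arbitrary length L) as the Gaussian surface (r < R).
λ_enc = ∫₀^r ρ(r')·2πr' dr' = (2πρ₀/R)·r^3/3 = -7.782×10^-7 C/m.
Since E is radial and uniform over the curved surface, Φ = E·2πrL = Q_enc/ε₀ = λ_enc L/ε₀.
E = |λ_enc|/(2πε₀r) = (7.782e-7)/(2π·8.85×10^-12·0.0291) = 4.81e5 N/C.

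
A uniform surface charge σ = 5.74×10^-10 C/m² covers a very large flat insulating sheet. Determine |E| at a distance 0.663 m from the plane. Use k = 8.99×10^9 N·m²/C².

|E| = 32.4 N/C

Choose a cylindrical pillbox piercing the sheet, end faces (area A) parallel to it.
Flux Φ = 2EA and Q_enc = σA, so 2EA = σA/ε₀ ⇒ E = |σ|/(2ε₀), independent of distance.
E = 2πk|σ| = 2π(8.99×10^9)(5.74e-10) = 32.4 N/C.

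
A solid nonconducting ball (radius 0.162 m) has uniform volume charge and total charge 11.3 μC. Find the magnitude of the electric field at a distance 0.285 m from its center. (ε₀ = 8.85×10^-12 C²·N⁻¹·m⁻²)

E ≈ 1.25×10^6 N/C

Take a concentric spherical Gaussian surface of radius r = 0.285 m (r > R, so the entire charge is enclosed).
Q_enc = 11.3 μC = 1.13×10^-5 C.
Since E is radial and uniform over the Gaussian sphere, Φ = E·4πr² = Q_enc/ε₀.
E = |Q_enc|/(4πε₀r²) = (1.13×10^-5)/(4π·8.85×10^-12·(0.285)²) = 1.25e6 N/C.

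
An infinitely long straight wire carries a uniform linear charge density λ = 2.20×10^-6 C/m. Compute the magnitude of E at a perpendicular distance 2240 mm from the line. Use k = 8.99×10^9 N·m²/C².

By cylindrical symmetry E is radial; use a coaxial Gaussian cylinder of radius 2240 mm and length L.
Q_enc = λL, so λ_enc = 2.20×10^-6 C/m.
Applying ∮E·dA = Q_enc/ε₀ with the end caps contributing no flux:
E = 2k|λ_enc|/r = 2(8.99×10^9)(2.20e-6)/(2.24) = 1.77e4 N/C.

|E| ≈ 1.77×10^4 V/m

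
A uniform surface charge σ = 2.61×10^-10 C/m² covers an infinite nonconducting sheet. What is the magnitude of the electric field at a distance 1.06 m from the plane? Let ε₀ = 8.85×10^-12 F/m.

E ≈ 14.7 V/m

Choose a cylindrical pillbox piercing the sheet, end faces (area A) parallel to it.
Only the two end caps contribute flux: Φ = 2EA. With Q_enc = σA, Gauss's law gives E = |σ|/(2ε₀).
E = |σ|/(2ε₀) = (2.61×10^-10)/(2·8.85×10^-12) = 14.7 N/C.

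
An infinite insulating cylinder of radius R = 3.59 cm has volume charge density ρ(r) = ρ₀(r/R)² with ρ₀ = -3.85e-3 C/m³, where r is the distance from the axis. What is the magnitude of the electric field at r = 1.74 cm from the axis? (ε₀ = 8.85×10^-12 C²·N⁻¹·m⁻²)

E = 4.45e5 N/C

Take a coaxial cylindrical Gaussian surface of radius r = 1.74 cm and length L (r < R).
Integrating ρ over the cross-section to radius r: λ_enc = (2πρ₀/R²) ∫₀^r r'^3 dr' = 2πρ₀ r^4/(4·R²) = -4.301e-7 C/m.
By Gauss's law (flux through the curved wall only), E·2πrL = λ_enc L/ε₀.
E = |λ_enc|/(2πε₀r) = (4.301e-7)/(2π·8.85×10^-12·0.0174) = 4.45×10^5 N/C.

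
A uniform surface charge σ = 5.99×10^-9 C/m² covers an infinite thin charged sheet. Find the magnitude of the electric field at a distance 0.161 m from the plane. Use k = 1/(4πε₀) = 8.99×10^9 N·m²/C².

Choose a cylindrical pillbox piercing the sheet, end faces (area A) parallel to it.
Flux Φ = 2EA and Q_enc = σA, so 2EA = σA/ε₀ ⇒ E = |σ|/(2ε₀), independent of distance.
E = 2πk|σ| = 2π(8.99×10^9)(5.99e-9) = 338 N/C.

E = 338 V/m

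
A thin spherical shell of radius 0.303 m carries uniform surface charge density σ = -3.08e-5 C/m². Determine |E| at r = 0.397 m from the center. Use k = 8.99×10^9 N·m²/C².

Symmetry ⇒ E = E(r) r̂. Gaussian sphere of radius r = 0.397 m (r > 0.303 m).
The entire shell is enclosed: Q_enc = σ·4πR² = (-3.08×10^-5)·4π·(0.303)² = -3.553×10^-5 C.
Gauss's law: E·4πr² = Q_enc/ε₀.
E = k|Q_enc|/r² = (8.99×10^9)(3.553e-5)/(0.397)² = 2.03e6 N/C.

E ≈ 2.03×10^6 N/C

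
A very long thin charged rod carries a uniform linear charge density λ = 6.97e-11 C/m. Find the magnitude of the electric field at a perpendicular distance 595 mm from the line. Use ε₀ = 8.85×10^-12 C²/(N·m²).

2.11 N/C

By cylindrical symmetry E is radial; use a coaxial Gaussian cylinder of radius 595 mm and length L.
Q_enc = λL, so λ_enc = 6.97e-11 C/m.
By Gauss's law (flux through the curved wall only), E·2πrL = λ_enc L/ε₀.
E = |λ_enc|/(2πε₀r) = (6.97×10^-11)/(2π·8.85×10^-12·0.595) = 2.11 N/C.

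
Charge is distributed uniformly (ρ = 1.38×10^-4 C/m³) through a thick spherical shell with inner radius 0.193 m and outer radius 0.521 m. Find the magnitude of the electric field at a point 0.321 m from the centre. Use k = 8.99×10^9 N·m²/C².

Symmetry ⇒ E = E(r) r̂. Gaussian sphere of radius r = 0.321 m (within the shell material, 0.193 m < r < 0.521 m).
Only the shell between 0.193 m and r is enclosed: Q_enc = ρ·(4π/3)(r³ − a³) = (1.38×10^-4)·(4π/3)·((0.321)³ − (0.193)³) = 1.496×10^-5 C.
Gauss's law: E·4πr² = Q_enc/ε₀.
E = k|Q_enc|/r² = (8.99×10^9)(1.496×10^-5)/(0.321)² = 1.31×10^6 N/C.

|E| = 1.31×10^6 N/C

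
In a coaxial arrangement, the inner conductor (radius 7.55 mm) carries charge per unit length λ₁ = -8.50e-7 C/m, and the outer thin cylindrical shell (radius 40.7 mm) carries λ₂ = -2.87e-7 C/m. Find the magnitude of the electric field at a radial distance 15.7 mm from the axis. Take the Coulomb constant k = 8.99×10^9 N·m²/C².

Choose a coaxial cylinder of radius r = 15.7 mm (arbitrary length L) as the Gaussian surface (between the conductors, 7.55 mm < r < 40.7 mm).
The shell at 40.7 mm lies outside the Gaussian surface, so λ_enc = λ₁ = -8.50×10^-7 C/m.
Since E is radial and uniform over the curved surface, Φ = E·2πrL = Q_enc/ε₀ = λ_enc L/ε₀.
E = 2k|λ_enc|/r = 2(8.99×10^9)(8.50×10^-7)/(0.0157) = 9.73×10^5 N/C.

|E| ≈ 9.73×10^5 V/m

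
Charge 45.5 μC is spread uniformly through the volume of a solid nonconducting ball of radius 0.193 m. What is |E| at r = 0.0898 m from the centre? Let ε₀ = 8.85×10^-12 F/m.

|E| ≈ 5.11×10^6 N/C

Symmetry ⇒ E = E(r) r̂. Gaussian sphere of radius r = 0.0898 m (r < R).
For a uniform sphere the enclosed fraction is (r/R)³, so Q_enc = (45.5 μC)(0.0898/0.193)³ = 4.583×10^-6 C.
Gauss's law: E·4πr² = Q_enc/ε₀.
E = |Q_enc|/(4πε₀r²) = (4.583×10^-6)/(4π·8.85×10^-12·(0.0898)²) = 5.11e6 N/C.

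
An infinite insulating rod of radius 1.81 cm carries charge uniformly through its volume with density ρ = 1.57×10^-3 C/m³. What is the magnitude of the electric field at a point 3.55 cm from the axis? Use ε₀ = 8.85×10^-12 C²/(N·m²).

E ≈ 8.19×10^5 V/m

Take a coaxial cylindrical Gaussian surface of radius r = 3.55 cm and length L (r > 1.81 cm, full cross-section enclosed).
λ_enc = ρ·πR² = (1.57×10^-3)π(0.0181)² = 1.616e-6 C/m.
Gauss's law: E·2πrL = λ_enc L/ε₀.
E = |λ_enc|/(2πε₀r) = (1.616×10^-6)/(2π·8.85×10^-12·0.0355) = 8.19e5 N/C.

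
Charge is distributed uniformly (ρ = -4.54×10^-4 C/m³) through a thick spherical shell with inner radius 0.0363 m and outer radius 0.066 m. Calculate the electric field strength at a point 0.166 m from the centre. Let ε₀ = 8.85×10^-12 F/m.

E ≈ 1.49×10^5 N/C

Use a concentric Gaussian sphere at r = 0.166 m (r > 0.066 m, enclosing the whole shell).
Q_enc = ρ·(4π/3)(b³ − a³) = (-4.54×10^-4)·(4π/3)·((0.066)³ − (0.0363)³) = -4.558×10^-7 C.
Since E is radial and uniform over the Gaussian sphere, Φ = E·4πr² = Q_enc/ε₀.
E = |Q_enc|/(4πε₀r²) = (4.558×10^-7)/(4π·8.85×10^-12·(0.166)²) = 1.49×10^5 N/C.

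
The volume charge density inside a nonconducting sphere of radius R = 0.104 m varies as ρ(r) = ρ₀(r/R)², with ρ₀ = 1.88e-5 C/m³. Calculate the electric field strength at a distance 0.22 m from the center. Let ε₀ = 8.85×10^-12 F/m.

E = 9.87×10^3 N/C

Take a concentric spherical Gaussian surface of radius r = 0.22 m (r > R, all charge enclosed).
Q_enc = 4π ∫₀^R ρ₀(r'/R)^2 r'² dr' = 4πρ₀R³/5 = 5.315×10^-8 C.
Applying ∮E·dA = Q_enc/ε₀ with Φ = E(4πr²):
E = |Q_enc|/(4πε₀r²) = (5.315e-8)/(4π·8.85×10^-12·(0.22)²) = 9.87×10^3 N/C.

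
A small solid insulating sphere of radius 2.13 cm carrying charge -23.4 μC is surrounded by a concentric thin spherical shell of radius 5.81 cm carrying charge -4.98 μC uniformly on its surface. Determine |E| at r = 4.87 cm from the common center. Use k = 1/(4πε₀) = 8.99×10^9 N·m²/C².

E ≈ 8.87×10^7 N/C

Symmetry ⇒ E = E(r) r̂. Gaussian sphere of radius r = 4.87 cm (between the bodies, 2.13 cm < r < 5.81 cm).
The shell at 5.81 cm lies outside the Gaussian surface, so Q_enc = -23.4 μC = -2.34×10^-5 C.
Applying ∮E·dA = Q_enc/ε₀ with Φ = E(4πr²):
E = k|Q_enc|/r² = (8.99×10^9)(2.34×10^-5)/(0.0487)² = 8.87×10^7 N/C.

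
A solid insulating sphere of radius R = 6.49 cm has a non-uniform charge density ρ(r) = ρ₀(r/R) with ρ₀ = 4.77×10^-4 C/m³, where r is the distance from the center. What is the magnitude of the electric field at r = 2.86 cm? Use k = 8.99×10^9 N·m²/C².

By spherical symmetry E is radial; choose a Gaussian sphere of radius r = 2.86 cm (r < R).
Integrate the density: Q_enc = 4π ∫₀^r ρ₀(r'/R)^1 r'² dr' = 4πρ₀ r^4/(4·R) = 1.545e-8 C.
Since E is radial and uniform over the Gaussian sphere, Φ = E·4πr² = Q_enc/ε₀.
E = k|Q_enc|/r² = (8.99×10^9)(1.545×10^-8)/(0.0286)² = 1.70×10^5 N/C.

|E| = 1.70×10^5 N/C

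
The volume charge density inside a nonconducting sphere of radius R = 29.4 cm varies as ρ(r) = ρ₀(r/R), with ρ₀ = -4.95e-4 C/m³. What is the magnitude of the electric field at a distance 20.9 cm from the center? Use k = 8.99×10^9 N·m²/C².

E = 2.08×10^6 N/C

By spherical symmetry E is radial; choose a Gaussian sphere of radius r = 20.9 cm (r < R).
Integrate the density: Q_enc = 4π ∫₀^r ρ₀(r'/R)^1 r'² dr' = 4πρ₀ r^4/(4·R) = -1.009×10^-5 C.
Applying ∮E·dA = Q_enc/ε₀ with Φ = E(4πr²):
E = k|Q_enc|/r² = (8.99×10^9)(1.009×10^-5)/(0.209)² = 2.08×10^6 N/C.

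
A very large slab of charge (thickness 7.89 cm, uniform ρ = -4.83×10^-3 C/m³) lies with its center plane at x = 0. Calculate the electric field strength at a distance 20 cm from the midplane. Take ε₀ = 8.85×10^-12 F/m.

2.15×10^7 N/C

The point |x| = 20 cm lies outside the slab (half-thickness 0.03945 m). A symmetric pillbox spanning the full slab encloses Q_enc = ρ·d·A.
Flux = 2EA ⇒ E = |ρ|d/(2ε₀), independent of distance outside.
E = (4.83×10^-3)(0.0789)/(2·8.85×10^-12) = 2.15×10^7 N/C.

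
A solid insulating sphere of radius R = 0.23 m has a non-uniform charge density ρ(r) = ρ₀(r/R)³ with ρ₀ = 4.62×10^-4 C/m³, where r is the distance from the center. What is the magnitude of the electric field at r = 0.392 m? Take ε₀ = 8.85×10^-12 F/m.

E ≈ 6.89×10^5 V/m

Use a concentric Gaussian sphere at r = 0.392 m (r > R, all charge enclosed).
Q_enc = 4π ∫₀^R ρ₀(r'/R)^3 r'² dr' = 4πρ₀R³/6 = 1.177×10^-5 C.
Applying ∮E·dA = Q_enc/ε₀ with Φ = E(4πr²):
E = |Q_enc|/(4πε₀r²) = (1.177e-5)/(4π·8.85×10^-12·(0.392)²) = 6.89×10^5 N/C.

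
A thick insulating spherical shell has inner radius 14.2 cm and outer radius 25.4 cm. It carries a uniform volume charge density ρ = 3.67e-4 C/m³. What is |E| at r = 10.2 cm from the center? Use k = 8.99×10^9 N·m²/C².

E = 0 (no enclosed charge)

By spherical symmetry E is radial; choose a Gaussian sphere of radius r = 10.2 cm (r < 14.2 cm, inside the empty cavity).
No charge is enclosed, so by Gauss's law E·4πr² = 0 ⇒ E = 0.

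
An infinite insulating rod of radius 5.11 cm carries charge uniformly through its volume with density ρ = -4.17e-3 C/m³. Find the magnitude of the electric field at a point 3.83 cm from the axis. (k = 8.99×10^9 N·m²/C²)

|E| = 9.02e6 V/m

By cylindrical symmetry E is radial; use a coaxial Gaussian cylinder of radius 3.83 cm and length L (r < R).
Charge inside radius r per length L is ρ·πr²·L, so λ_enc = ρπr² = -1.922e-5 C/m.
Applying ∮E·dA = Q_enc/ε₀ with the end caps contributing no flux:
E = 2k|λ_enc|/r = 2(8.99×10^9)(1.922e-5)/(0.0383) = 9.02e6 N/C.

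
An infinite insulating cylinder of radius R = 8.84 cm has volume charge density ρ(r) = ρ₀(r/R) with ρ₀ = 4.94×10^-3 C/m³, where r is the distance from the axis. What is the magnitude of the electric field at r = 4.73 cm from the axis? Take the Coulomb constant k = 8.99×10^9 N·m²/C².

|E| ≈ 4.71×10^6 V/m

Choose a coaxial cylinder of radius r = 4.73 cm (arbitrary length L) as the Gaussian surface (r < R).
λ_enc = ∫₀^r ρ(r')·2πr' dr' = (2πρ₀/R)·r^3/3 = 1.239e-5 C/m.
By Gauss's law (flux through the curved wall only), E·2πrL = λ_enc L/ε₀.
E = 2k|λ_enc|/r = 2(8.99×10^9)(1.239×10^-5)/(0.0473) = 4.71×10^6 N/C.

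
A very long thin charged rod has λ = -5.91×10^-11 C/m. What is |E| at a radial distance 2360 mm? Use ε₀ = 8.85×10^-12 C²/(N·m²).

|E| ≈ 0.45 N/C

Choose a coaxial cylinder of radius r = 2360 mm (arbitrary length L) as the Gaussian surface.
Q_enc = λL, so λ_enc = -5.91×10^-11 C/m.
Since E is radial and uniform over the curved surface, Φ = E·2πrL = Q_enc/ε₀ = λ_enc L/ε₀.
E = |λ_enc|/(2πε₀r) = (5.91×10^-11)/(2π·8.85×10^-12·2.36) = 0.45 N/C.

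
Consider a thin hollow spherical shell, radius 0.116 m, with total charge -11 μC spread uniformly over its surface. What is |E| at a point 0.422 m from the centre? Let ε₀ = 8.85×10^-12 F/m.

By spherical symmetry E is radial; choose a Gaussian sphere of radius r = 0.422 m (r > 0.116 m).
The entire shell is enclosed: Q_enc = -1.10e-5 C.
Since E is radial and uniform over the Gaussian sphere, Φ = E·4πr² = Q_enc/ε₀.
E = |Q_enc|/(4πε₀r²) = (1.10e-5)/(4π·8.85×10^-12·(0.422)²) = 5.55×10^5 N/C.

5.55×10^5 N/C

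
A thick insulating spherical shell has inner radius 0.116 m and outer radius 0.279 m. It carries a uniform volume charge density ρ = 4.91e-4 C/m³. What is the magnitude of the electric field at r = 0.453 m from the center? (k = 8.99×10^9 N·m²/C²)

E = 1.82×10^6 N/C

By spherical symmetry E is radial; choose a Gaussian sphere of radius r = 0.453 m (r > 0.279 m, enclosing the whole shell).
Q_enc = ρ·(4π/3)(b³ − a³) = (4.91e-4)·(4π/3)·((0.279)³ − (0.116)³) = 4.146×10^-5 C.
By Gauss's law, ∮E·dA = E·4πr² = Q_enc/ε₀.
E = k|Q_enc|/r² = (8.99×10^9)(4.146e-5)/(0.453)² = 1.82×10^6 N/C.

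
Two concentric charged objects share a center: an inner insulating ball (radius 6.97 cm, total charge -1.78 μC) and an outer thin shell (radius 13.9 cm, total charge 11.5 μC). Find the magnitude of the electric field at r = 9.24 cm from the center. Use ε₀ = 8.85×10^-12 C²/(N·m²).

E ≈ 1.87e6 V/m

Take a concentric spherical Gaussian surface of radius r = 9.24 cm (between the bodies, 6.97 cm < r < 13.9 cm).
Only the inner charge is enclosed; the outer shell contributes nothing inside itself. Q_enc = -1.78 μC = -1.78×10^-6 C.
Gauss's law: E·4πr² = Q_enc/ε₀.
E = |Q_enc|/(4πε₀r²) = (1.78×10^-6)/(4π·8.85×10^-12·(0.0924)²) = 1.87×10^6 N/C.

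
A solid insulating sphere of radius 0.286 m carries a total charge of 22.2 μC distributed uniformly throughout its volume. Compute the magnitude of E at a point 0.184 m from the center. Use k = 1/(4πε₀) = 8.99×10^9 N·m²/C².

Symmetry ⇒ E = E(r) r̂. Gaussian sphere of radius r = 0.184 m (r < R).
For a uniform sphere the enclosed fraction is (r/R)³, so Q_enc = (22.2 μC)(0.184/0.286)³ = 5.912e-6 C.
By Gauss's law, ∮E·dA = E·4πr² = Q_enc/ε₀.
E = k|Q_enc|/r² = (8.99×10^9)(5.912e-6)/(0.184)² = 1.57×10^6 N/C.

|E| = 1.57×10^6 N/C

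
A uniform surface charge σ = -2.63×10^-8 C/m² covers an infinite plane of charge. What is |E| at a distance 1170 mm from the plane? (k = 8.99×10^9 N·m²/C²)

The symmetry is planar: E is normal to the sheet and the same magnitude on both sides. Take a pillbox straddling the sheet with end-cap area A.
Only the two end caps contribute flux: Φ = 2EA. With Q_enc = σA, Gauss's law gives E = |σ|/(2ε₀).
E = 2πk|σ| = 2π(8.99×10^9)(2.63×10^-8) = 1.49×10^3 N/C.

E ≈ 1.49×10^3 N/C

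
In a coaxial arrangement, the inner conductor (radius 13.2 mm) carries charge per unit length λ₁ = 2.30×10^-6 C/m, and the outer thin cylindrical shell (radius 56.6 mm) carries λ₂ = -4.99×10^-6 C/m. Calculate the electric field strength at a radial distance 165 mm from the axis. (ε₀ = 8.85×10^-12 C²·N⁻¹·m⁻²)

2.93×10^5 N/C

By cylindrical symmetry E is radial; use a coaxial Gaussian cylinder of radius 165 mm and length L (r > 56.6 mm, enclosing both).
λ_enc = λ₁ + λ₂ = (2.30×10^-6) + (-4.99e-6) = -2.69e-6 C/m.
Applying ∮E·dA = Q_enc/ε₀ with the end caps contributing no flux:
E = |λ_enc|/(2πε₀r) = (2.69×10^-6)/(2π·8.85×10^-12·0.165) = 2.93×10^5 N/C.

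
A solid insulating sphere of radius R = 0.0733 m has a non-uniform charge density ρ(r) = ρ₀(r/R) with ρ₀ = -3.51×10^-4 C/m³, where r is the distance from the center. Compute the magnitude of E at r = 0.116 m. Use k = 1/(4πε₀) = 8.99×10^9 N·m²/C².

2.90×10^5 N/C

Symmetry ⇒ E = E(r) r̂. Gaussian sphere of radius r = 0.116 m (r > R, all charge enclosed).
Q_enc = 4π ∫₀^R ρ₀(r'/R)^1 r'² dr' = 4πρ₀R³/4 = -4.343e-7 C.
Gauss's law: E·4πr² = Q_enc/ε₀.
E = k|Q_enc|/r² = (8.99×10^9)(4.343e-7)/(0.116)² = 2.90×10^5 N/C.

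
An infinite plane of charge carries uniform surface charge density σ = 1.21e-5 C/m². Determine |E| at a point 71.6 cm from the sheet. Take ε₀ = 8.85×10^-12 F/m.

E = 6.84e5 N/C

By planar symmetry E is perpendicular to the sheet and uniform; use a Gaussian pillbox with flat faces of area A on each side of the sheet.
Only the two end caps contribute flux: Φ = 2EA. With Q_enc = σA, Gauss's law gives E = |σ|/(2ε₀).
E = |σ|/(2ε₀) = (1.21e-5)/(2·8.85×10^-12) = 6.84×10^5 N/C.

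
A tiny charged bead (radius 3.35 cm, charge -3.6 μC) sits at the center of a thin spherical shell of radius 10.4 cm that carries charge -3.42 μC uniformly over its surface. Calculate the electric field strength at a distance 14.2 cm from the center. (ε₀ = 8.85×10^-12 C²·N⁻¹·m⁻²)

Symmetry ⇒ E = E(r) r̂. Gaussian sphere of radius r = 14.2 cm (r > 10.4 cm, enclosing both).
Q_enc = (-3.6 μC) + (-3.42 μC) = -7.02×10^-6 C.
Gauss's law: E·4πr² = Q_enc/ε₀.
E = |Q_enc|/(4πε₀r²) = (7.02e-6)/(4π·8.85×10^-12·(0.142)²) = 3.13e6 N/C.

E ≈ 3.13e6 N/C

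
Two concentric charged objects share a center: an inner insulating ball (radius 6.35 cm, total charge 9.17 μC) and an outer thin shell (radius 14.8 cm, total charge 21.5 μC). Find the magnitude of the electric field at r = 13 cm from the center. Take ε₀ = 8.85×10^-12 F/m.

|E| = 4.88e6 N/C

Symmetry ⇒ E = E(r) r̂. Gaussian sphere of radius r = 13 cm (between the bodies, 6.35 cm < r < 14.8 cm).
Only the inner charge is enclosed; the outer shell contributes nothing inside itself. Q_enc = 9.17 μC = 9.17×10^-6 C.
Gauss's law: E·4πr² = Q_enc/ε₀.
E = |Q_enc|/(4πε₀r²) = (9.17×10^-6)/(4π·8.85×10^-12·(0.13)²) = 4.88×10^6 N/C.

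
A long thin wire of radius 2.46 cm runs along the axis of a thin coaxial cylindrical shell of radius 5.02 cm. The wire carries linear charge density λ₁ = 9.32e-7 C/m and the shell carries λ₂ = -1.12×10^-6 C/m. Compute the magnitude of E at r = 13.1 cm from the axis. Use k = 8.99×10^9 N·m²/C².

Take a coaxial cylindrical Gaussian surface of radius r = 13.1 cm and length L (r > 5.02 cm, enclosing both).
λ_enc = λ₁ + λ₂ = (9.32×10^-7) + (-1.12e-6) = -1.88×10^-7 C/m.
Since E is radial and uniform over the curved surface, Φ = E·2πrL = Q_enc/ε₀ = λ_enc L/ε₀.
E = 2k|λ_enc|/r = 2(8.99×10^9)(1.88×10^-7)/(0.131) = 2.58e4 N/C.

|E| = 2.58×10^4 N/C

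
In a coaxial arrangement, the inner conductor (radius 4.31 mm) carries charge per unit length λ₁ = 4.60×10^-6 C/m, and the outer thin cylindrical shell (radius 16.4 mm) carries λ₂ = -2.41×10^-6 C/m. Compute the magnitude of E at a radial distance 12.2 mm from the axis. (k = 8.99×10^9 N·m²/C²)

Take a coaxial cylindrical Gaussian surface of radius r = 12.2 mm and length L (between the conductors, 4.31 mm < r < 16.4 mm).
The shell at 16.4 mm lies outside the Gaussian surface, so λ_enc = λ₁ = 4.60×10^-6 C/m.
Gauss's law: E·2πrL = λ_enc L/ε₀.
E = 2k|λ_enc|/r = 2(8.99×10^9)(4.60×10^-6)/(0.0122) = 6.78×10^6 N/C.

|E| = 6.78×10^6 N/C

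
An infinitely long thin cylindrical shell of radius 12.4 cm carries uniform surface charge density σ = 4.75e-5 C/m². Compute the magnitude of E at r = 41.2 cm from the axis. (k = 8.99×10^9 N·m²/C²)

E ≈ 1.62×10^6 V/m

Coaxial Gaussian cylinder, radius r = 41.2 cm, length L (r > 12.4 cm).
The whole shell is enclosed: λ_enc = σ·2πR = (4.75×10^-5)·2π·(0.124) = 3.701e-5 C/m.
Gauss's law: E·2πrL = λ_enc L/ε₀.
E = 2k|λ_enc|/r = 2(8.99×10^9)(3.701×10^-5)/(0.412) = 1.62×10^6 N/C.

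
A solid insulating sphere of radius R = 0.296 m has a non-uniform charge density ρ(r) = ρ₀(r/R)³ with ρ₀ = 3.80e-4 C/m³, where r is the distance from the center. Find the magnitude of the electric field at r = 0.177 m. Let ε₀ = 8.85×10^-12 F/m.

Take a concentric spherical Gaussian surface of radius r = 0.177 m (r < R).
Q_enc = ∫₀^r ρ(r')·4πr'² dr' = (4πρ₀/R³) ∫₀^r r'^5 dr' = 4πρ₀ r^6/(6·R³) = 9.436e-7 C.
Gauss's law: E·4πr² = Q_enc/ε₀.
E = |Q_enc|/(4πε₀r²) = (9.436×10^-7)/(4π·8.85×10^-12·(0.177)²) = 2.71×10^5 N/C.

|E| ≈ 2.71e5 V/m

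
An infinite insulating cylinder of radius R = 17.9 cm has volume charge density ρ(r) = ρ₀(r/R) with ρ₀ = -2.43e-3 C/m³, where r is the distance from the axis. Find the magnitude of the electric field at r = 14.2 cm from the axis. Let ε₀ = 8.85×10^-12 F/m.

|E| ≈ 1.03×10^7 N/C

By cylindrical symmetry E is radial; use a coaxial Gaussian cylinder of radius 14.2 cm and length L (r < R).
λ_enc = ∫₀^r ρ(r')·2πr' dr' = (2πρ₀/R)·r^3/3 = -8.141×10^-5 C/m.
Applying ∮E·dA = Q_enc/ε₀ with the end caps contributing no flux:
E = |λ_enc|/(2πε₀r) = (8.141×10^-5)/(2π·8.85×10^-12·0.142) = 1.03×10^7 N/C.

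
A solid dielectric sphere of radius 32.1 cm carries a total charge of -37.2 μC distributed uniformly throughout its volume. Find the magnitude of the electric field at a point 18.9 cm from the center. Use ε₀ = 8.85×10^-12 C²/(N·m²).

Use a concentric Gaussian sphere at r = 18.9 cm (r < R).
Only the charge within r is enclosed: Q_enc = Q·(r/R)³ = (-37.2 μC)·(18.9 cm/32.1 cm)³ = -7.593e-6 C.
Gauss's law: E·4πr² = Q_enc/ε₀.
E = |Q_enc|/(4πε₀r²) = (7.593×10^-6)/(4π·8.85×10^-12·(0.189)²) = 1.91×10^6 N/C.

|E| ≈ 1.91e6 N/C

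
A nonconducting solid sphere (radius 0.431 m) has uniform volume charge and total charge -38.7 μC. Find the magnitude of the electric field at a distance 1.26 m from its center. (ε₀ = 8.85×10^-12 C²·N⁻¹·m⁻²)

|E| = 2.19e5 V/m

Symmetry ⇒ E = E(r) r̂. Gaussian sphere of radius r = 1.26 m (r > R, so the entire charge is enclosed).
Q_enc = -38.7 μC = -3.87×10^-5 C.
Applying ∮E·dA = Q_enc/ε₀ with Φ = E(4πr²):
E = |Q_enc|/(4πε₀r²) = (3.87×10^-5)/(4π·8.85×10^-12·(1.26)²) = 2.19e5 N/C.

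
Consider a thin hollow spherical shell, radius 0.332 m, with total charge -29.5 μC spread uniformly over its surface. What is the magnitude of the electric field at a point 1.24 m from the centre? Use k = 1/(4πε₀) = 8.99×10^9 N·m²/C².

Take a concentric spherical Gaussian surface of radius r = 1.24 m (r > 0.332 m).
The entire shell is enclosed: Q_enc = -2.95e-5 C.
By Gauss's law, ∮E·dA = E·4πr² = Q_enc/ε₀.
E = k|Q_enc|/r² = (8.99×10^9)(2.95e-5)/(1.24)² = 1.72×10^5 N/C.

|E| = 1.72e5 N/C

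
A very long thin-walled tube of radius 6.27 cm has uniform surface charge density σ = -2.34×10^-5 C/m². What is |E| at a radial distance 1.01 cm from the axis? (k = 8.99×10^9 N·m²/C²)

E = 0 (no enclosed charge)

Choose a coaxial cylinder of radius r = 1.01 cm (arbitrary length L) as the Gaussian surface (r < 6.27 cm, inside the shell).
All the surface charge lies outside this cylinder: Q_enc = 0, hence E = 0.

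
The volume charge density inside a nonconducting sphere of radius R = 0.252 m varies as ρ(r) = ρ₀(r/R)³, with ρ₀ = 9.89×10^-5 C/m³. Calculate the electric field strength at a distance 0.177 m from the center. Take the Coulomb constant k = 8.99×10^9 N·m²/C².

Use a concentric Gaussian sphere at r = 0.177 m (r < R).
Q_enc = ∫₀^r ρ(r')·4πr'² dr' = (4πρ₀/R³) ∫₀^r r'^5 dr' = 4πρ₀ r^6/(6·R³) = 3.98×10^-7 C.
By Gauss's law, ∮E·dA = E·4πr² = Q_enc/ε₀.
E = k|Q_enc|/r² = (8.99×10^9)(3.98×10^-7)/(0.177)² = 1.14×10^5 N/C.

|E| ≈ 1.14×10^5 N/C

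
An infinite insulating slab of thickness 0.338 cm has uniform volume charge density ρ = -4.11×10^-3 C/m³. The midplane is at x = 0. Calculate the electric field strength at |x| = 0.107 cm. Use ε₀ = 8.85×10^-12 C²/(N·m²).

E ≈ 4.97e5 V/m

By symmetry E is perpendicular to the slab. A Gaussian pillbox from −0.107 cm to +0.107 cm (face area A) lies entirely within the slab.
Q_enc = ρ·(2x)·A and flux = 2EA, so 2EA = 2ρxA/ε₀ ⇒ E = |ρ|x/ε₀.
E = (4.11e-3)(0.00107)/(8.85×10^-12) = 4.97×10^5 N/C.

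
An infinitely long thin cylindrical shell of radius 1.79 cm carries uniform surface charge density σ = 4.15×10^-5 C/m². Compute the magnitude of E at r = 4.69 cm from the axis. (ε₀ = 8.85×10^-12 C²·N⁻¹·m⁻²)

Take a coaxial cylindrical Gaussian surface of radius r = 4.69 cm and length L (r > 1.79 cm).
The whole shell is enclosed: λ_enc = σ·2πR = (4.15e-5)·2π·(0.0179) = 4.667×10^-6 C/m.
Gauss's law: E·2πrL = λ_enc L/ε₀.
E = |λ_enc|/(2πε₀r) = (4.667×10^-6)/(2π·8.85×10^-12·0.0469) = 1.79e6 N/C.

|E| ≈ 1.79×10^6 N/C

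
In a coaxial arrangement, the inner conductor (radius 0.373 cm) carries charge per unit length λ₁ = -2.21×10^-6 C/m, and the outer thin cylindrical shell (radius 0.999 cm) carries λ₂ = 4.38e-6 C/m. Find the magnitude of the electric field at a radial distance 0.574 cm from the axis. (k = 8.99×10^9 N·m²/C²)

By cylindrical symmetry E is radial; use a coaxial Gaussian cylinder of radius 0.574 cm and length L (between the conductors, 0.373 cm < r < 0.999 cm).
Only the inner wire is enclosed; the outer shell contributes nothing inside itself. λ_enc = λ₁ = -2.21×10^-6 C/m.
Gauss's law: E·2πrL = λ_enc L/ε₀.
E = 2k|λ_enc|/r = 2(8.99×10^9)(2.21×10^-6)/(0.00574) = 6.92e6 N/C.

E ≈ 6.92×10^6 N/C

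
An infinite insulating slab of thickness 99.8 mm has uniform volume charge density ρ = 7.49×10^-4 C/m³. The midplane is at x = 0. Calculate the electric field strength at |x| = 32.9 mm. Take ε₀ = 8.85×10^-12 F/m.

|E| ≈ 2.78×10^6 N/C

By symmetry E is perpendicular to the slab. A Gaussian pillbox from −32.9 mm to +32.9 mm (face area A) lies entirely within the slab.
Q_enc = ρ·(2x)·A and flux = 2EA, so 2EA = 2ρxA/ε₀ ⇒ E = |ρ|x/ε₀.
E = (7.49×10^-4)(0.0329)/(8.85×10^-12) = 2.78×10^6 N/C.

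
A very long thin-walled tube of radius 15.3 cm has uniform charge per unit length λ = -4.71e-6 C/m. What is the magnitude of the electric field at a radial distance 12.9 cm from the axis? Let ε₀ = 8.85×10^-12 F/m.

|E| = 0 V/m

Coaxial Gaussian cylinder, radius r = 12.9 cm, length L (r < 15.3 cm, inside the shell).
All the surface charge lies outside this cylinder: Q_enc = 0, hence E = 0.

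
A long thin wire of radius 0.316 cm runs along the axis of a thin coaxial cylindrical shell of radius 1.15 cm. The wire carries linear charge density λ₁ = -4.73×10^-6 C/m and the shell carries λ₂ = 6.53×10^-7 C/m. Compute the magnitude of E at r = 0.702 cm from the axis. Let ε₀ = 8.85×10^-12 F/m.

Take a coaxial cylindrical Gaussian surface of radius r = 0.702 cm and length L (between the conductors, 0.316 cm < r < 1.15 cm).
Only the inner wire is enclosed; the outer shell contributes nothing inside itself. λ_enc = λ₁ = -4.73×10^-6 C/m.
Gauss's law: E·2πrL = λ_enc L/ε₀.
E = |λ_enc|/(2πε₀r) = (4.73e-6)/(2π·8.85×10^-12·0.00702) = 1.21×10^7 N/C.

|E| ≈ 1.21e7 N/C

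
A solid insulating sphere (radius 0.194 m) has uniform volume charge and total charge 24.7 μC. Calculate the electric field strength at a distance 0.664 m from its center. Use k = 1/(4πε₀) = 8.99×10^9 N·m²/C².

E ≈ 5.04×10^5 N/C

Use a concentric Gaussian sphere at r = 0.664 m (r > R, so the entire charge is enclosed).
Q_enc = 24.7 μC = 2.47×10^-5 C.
By Gauss's law, ∮E·dA = E·4πr² = Q_enc/ε₀.
E = k|Q_enc|/r² = (8.99×10^9)(2.47e-5)/(0.664)² = 5.04e5 N/C.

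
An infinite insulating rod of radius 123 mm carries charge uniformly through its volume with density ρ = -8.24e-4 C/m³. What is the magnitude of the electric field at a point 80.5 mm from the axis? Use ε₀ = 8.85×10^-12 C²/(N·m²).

Coaxial Gaussian cylinder, radius r = 80.5 mm, length L (r < R).
Enclosed charge per unit length: λ_enc = ρ·πr² = (-8.24×10^-4)π(0.0805)² = -1.678×10^-5 C/m.
Applying ∮E·dA = Q_enc/ε₀ with the end caps contributing no flux:
E = |λ_enc|/(2πε₀r) = (1.678×10^-5)/(2π·8.85×10^-12·0.0805) = 3.75×10^6 N/C.

E = 3.75×10^6 N/C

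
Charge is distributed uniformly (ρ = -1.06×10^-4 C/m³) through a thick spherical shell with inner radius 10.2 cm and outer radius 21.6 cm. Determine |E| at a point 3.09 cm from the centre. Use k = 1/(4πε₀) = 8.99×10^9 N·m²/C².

|E| = 0 N/C

Use a concentric Gaussian sphere at r = 3.09 cm (r < 10.2 cm, inside the empty cavity).
Q_enc = 0 (all charge lies at larger r); Gauss's law gives E = 0.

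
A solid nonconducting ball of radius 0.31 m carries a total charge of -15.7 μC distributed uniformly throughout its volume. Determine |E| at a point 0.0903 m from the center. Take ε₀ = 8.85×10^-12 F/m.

|E| = 4.28×10^5 V/m

Use a concentric Gaussian sphere at r = 0.0903 m (r < R).
For a uniform sphere the enclosed fraction is (r/R)³, so Q_enc = (-15.7 μC)(0.0903/0.31)³ = -3.88×10^-7 C.
Applying ∮E·dA = Q_enc/ε₀ with Φ = E(4πr²):
E = |Q_enc|/(4πε₀r²) = (3.88×10^-7)/(4π·8.85×10^-12·(0.0903)²) = 4.28×10^5 N/C.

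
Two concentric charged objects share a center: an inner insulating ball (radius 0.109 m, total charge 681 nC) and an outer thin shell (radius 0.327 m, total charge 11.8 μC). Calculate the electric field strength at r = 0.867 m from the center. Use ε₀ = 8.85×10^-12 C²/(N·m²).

Use a concentric Gaussian sphere at r = 0.867 m (r > 0.327 m, enclosing both).
Q_enc = (681 nC) + (11.8 μC) = 1.248×10^-5 C.
Gauss's law: E·4πr² = Q_enc/ε₀.
E = |Q_enc|/(4πε₀r²) = (1.248e-5)/(4π·8.85×10^-12·(0.867)²) = 1.49×10^5 N/C.

|E| = 1.49e5 V/m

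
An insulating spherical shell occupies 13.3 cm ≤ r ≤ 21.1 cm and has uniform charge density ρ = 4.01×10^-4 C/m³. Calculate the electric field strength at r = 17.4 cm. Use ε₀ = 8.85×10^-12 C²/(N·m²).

1.45e6 N/C

Take a concentric spherical Gaussian surface of radius r = 17.4 cm (within the shell material, 13.3 cm < r < 21.1 cm).
Enclosed charge is the volume from a to r: Q_enc = (4π/3)ρ(r³ − a³) = 4.897×10^-6 C.
By Gauss's law, ∮E·dA = E·4πr² = Q_enc/ε₀.
E = |Q_enc|/(4πε₀r²) = (4.897e-6)/(4π·8.85×10^-12·(0.174)²) = 1.45×10^6 N/C.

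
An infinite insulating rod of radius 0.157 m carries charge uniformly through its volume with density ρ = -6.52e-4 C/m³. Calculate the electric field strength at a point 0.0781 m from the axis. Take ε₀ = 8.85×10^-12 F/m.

Choose a coaxial cylinder of radius r = 0.0781 m (arbitrary length L) as the Gaussian surface (r < R).
Enclosed charge per unit length: λ_enc = ρ·πr² = (-6.52×10^-4)π(0.0781)² = -1.249×10^-5 C/m.
Gauss's law: E·2πrL = λ_enc L/ε₀.
E = |λ_enc|/(2πε₀r) = (1.249×10^-5)/(2π·8.85×10^-12·0.0781) = 2.88×10^6 N/C.

E ≈ 2.88×10^6 V/m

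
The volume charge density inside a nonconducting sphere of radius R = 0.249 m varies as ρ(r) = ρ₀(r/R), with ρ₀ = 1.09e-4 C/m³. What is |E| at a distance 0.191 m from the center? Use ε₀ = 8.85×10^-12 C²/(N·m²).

Take a concentric spherical Gaussian surface of radius r = 0.191 m (r < R).
Q_enc = ∫₀^r ρ(r')·4πr'² dr' = (4πρ₀/R) ∫₀^r r'^3 dr' = 4πρ₀ r^4/(4·R) = 1.83×10^-6 C.
Since E is radial and uniform over the Gaussian sphere, Φ = E·4πr² = Q_enc/ε₀.
E = |Q_enc|/(4πε₀r²) = (1.83e-6)/(4π·8.85×10^-12·(0.191)²) = 4.51×10^5 N/C.

|E| = 4.51×10^5 N/C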